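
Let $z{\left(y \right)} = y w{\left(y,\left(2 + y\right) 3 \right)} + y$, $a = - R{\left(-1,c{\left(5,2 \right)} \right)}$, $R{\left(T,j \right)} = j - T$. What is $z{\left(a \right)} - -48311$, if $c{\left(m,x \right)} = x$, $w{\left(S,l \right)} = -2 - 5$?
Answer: $48329$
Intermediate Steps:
$w{\left(S,l \right)} = -7$
$a = -3$ ($a = - (2 - -1) = - (2 + 1) = \left(-1\right) 3 = -3$)
$z{\left(y \right)} = - 6 y$ ($z{\left(y \right)} = y \left(-7\right) + y = - 7 y + y = - 6 y$)
$z{\left(a \right)} - -48311 = \left(-6\right) \left(-3\right) - -48311 = 18 + 48311 = 48329$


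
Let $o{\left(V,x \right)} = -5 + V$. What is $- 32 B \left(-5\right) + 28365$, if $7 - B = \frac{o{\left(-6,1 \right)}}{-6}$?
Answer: $\frac{87575}{3} \approx 29192.0$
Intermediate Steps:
$B = \frac{31}{6}$ ($B = 7 - \frac{-5 - 6}{-6} = 7 - \left(-11\right) \left(- \frac{1}{6}\right) = 7 - \frac{11}{6} = \frac{31}{6} \approx 5.1667$)
$- 32 B \left(-5\right) + 28365 = \left(-32\right) \frac{31}{6} \left(-5\right) + 28365 = \left(- \frac{496}{3}\right) \left(-5\right) + 28365 = \frac{2480}{3} + 28365 = \frac{87575}{3}$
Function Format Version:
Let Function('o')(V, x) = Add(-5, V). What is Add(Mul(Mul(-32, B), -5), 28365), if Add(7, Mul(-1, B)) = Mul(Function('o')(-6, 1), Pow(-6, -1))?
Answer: Rational(87575, 3) ≈ 29192.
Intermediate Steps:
B = Rational(31, 6) (B = Add(7, Mul(-1, Mul(Add(-5, -6), Pow(-6, -1)))) = Add(7, Mul(-1, Mul(-11, Rational(-1, 6)))) = Add(7, Mul(-1, Rational(11, 6))) = Add(7, Rational(-11, 6)) = Rational(31, 6) ≈ 5.1667)
Add(Mul(Mul(-32, B), -5), 28365) = Add(Mul(Mul(-32, Rational(31, 6)), -5), 28365) = Add(Mul(Rational(-496, 3), -5), 28365) = Add(Rational(2480, 3), 28365) = Rational(87575, 3)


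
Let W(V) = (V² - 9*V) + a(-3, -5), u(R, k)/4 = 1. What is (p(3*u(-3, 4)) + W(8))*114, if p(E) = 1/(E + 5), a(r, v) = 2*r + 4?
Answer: -19266/17 ≈ -1133.3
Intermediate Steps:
u(R, k) = 4 (u(R, k) = 4*1 = 4)
a(r, v) = 4 + 2*r
p(E) = 1/(5 + E)
W(V) = -2 + V² - 9*V (W(V) = (V² - 9*V) + (4 + 2*(-3)) = (V² - 9*V) + (4 - 6) = (V² - 9*V) - 2 = -2 + V² - 9*V)
(p(3*u(-3, 4)) + W(8))*114 = (1/(5 + 3*4) + (-2 + 8² - 9*8))*114 = (1/(5 + 12) + (-2 + 64 - 72))*114 = (1/17 - 10)*114 = -169/17*114 = -19266/17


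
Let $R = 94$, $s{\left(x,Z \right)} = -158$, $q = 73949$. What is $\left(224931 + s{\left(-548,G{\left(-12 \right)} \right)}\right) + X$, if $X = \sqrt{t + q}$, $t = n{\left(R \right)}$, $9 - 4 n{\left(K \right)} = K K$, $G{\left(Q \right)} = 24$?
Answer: $224773 + \frac{\sqrt{286969}}{2} \approx 2.2504 \cdot 10^{5}$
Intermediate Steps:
$n{\left(K \right)} = \frac{9}{4} - \frac{K^{2}}{4}$ ($n{\left(K \right)} = \frac{9}{4} - \frac{K K}{4} = \frac{9}{4} - \frac{K^{2}}{4}$)
$t = - \frac{8827}{4}$ ($t = \frac{9}{4} - \frac{94^{2}}{4} = \frac{9}{4} - 2209 = - \frac{8827}{4} \approx -2206.8$)
$X = \frac{\sqrt{286969}}{2}$ ($X = \sqrt{- \frac{8827}{4} + 73949} = \sqrt{\frac{286969}{4}} = \frac{\sqrt{286969}}{2} \approx 267.85$)
$\left(224931 + s{\left(-548,G{\left(-12 \right)} \right)}\right) + X = \left(224931 - 158\right) + \frac{\sqrt{286969}}{2} = 224773 + \frac{\sqrt{286969}}{2}$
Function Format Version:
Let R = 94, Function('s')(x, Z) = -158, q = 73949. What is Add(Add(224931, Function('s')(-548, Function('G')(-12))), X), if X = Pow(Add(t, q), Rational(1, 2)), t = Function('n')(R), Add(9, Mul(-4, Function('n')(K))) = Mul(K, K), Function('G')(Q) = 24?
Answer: Add(224773, Mul(Rational(1, 2), Pow(286969, Rational(1, 2)))) ≈ 2.2504e+5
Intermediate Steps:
Function('n')(K) = Add(Rational(9, 4), Mul(Rational(-1, 4), Pow(K, 2))) (Function('n')(K) = Add(Rational(9, 4), Mul(Rational(-1, 4), Mul(K, K))) = Add(Rational(9, 4), Mul(Rational(-1, 4), Pow(K, 2))))
t = Rational(-8827, 4) (t = Add(Rational(9, 4), Mul(Rational(-1, 4), Pow(94, 2))) = Add(Rational(9, 4), Mul(Rational(-1, 4), 8836)) = Add(Rational(9, 4), -2209) = Rational(-8827, 4) ≈ -2206.8)
X = Mul(Rational(1, 2), Pow(286969, Rational(1, 2))) (X = Pow(Add(Rational(-8827, 4), 73949), Rational(1, 2)) = Pow(Rational(286969, 4), Rational(1, 2)) = Mul(Rational(1, 2), Pow(286969, Rational(1, 2))) ≈ 267.85)
Add(Add(224931, Function('s')(-548, Function('G')(-12))), X) = Add(Add(224931, -158), Mul(Rational(1, 2), Pow(286969, Rational(1, 2)))) = Add(224773, Mul(Rational(1, 2), Pow(286969, Rational(1, 2))))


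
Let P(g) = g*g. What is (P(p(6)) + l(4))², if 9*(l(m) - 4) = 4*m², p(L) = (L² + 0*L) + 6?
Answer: 255232576/81 ≈ 3.1510e+6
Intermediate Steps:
p(L) = 6 + L² (p(L) = (L² + 0) + 6 = L² + 6 = 6 + L²)
l(m) = 4 + 4*m²/9 (l(m) = 4 + (4*m²)/9 = 4 + 4*m²/9)
P(g) = g²
(P(p(6)) + l(4))² = ((6 + 6²)² + (4 + (4/9)*4²))² = ((6 + 36)² + (4 + (4/9)*16))² = (42² + (4 + 64/9))² = (1764 + 100/9)² = (15976/9)² = 255232576/81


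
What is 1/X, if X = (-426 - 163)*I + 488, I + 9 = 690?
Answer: -1/400621 ≈ -2.4961e-6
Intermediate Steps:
I = 681 (I = -9 + 690 = 681)
X = -400621 (X = (-426 - 163)*681 + 488 = -589*681 + 488 = -401109 + 488 = -400621)
1/X = 1/(-400621) = -1/400621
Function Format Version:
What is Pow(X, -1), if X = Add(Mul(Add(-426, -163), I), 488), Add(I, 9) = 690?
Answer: Rational(-1, 400621) ≈ -2.4961e-6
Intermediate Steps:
I = 681 (I = Add(-9, 690) = 681)
X = -400621 (X = Add(Mul(Add(-426, -163), 681), 488) = Add(Mul(-589, 681), 488) = Add(-401109, 488) = -400621)
Pow(X, -1) = Pow(-400621, -1) = Rational(-1, 400621)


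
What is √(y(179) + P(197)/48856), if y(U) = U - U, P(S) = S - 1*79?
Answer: √360313/12214 ≈ 0.049145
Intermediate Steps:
P(S) = -79 + S (P(S) = S - 79 = -79 + S)
y(U) = 0
√(y(179) + P(197)/48856) = √(0 + (-79 + 197)/48856) = √(0 + 118*(1/48856)) = √(0 + 59/24428) = √(59/24428) = √360313/12214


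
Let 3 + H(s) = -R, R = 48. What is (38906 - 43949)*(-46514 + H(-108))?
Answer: 234827295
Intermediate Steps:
H(s) = -51 (H(s) = -3 - 1*48 = -3 - 48 = -51)
(38906 - 43949)*(-46514 + H(-108)) = (38906 - 43949)*(-46514 - 51) = -5043*(-46565) = 234827295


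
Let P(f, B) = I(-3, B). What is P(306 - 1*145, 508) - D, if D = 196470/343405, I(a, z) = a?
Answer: -245337/68681 ≈ -3.5721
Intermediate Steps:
P(f, B) = -3
D = 39294/68681 (D = 196470*(1/343405) = 39294/68681 ≈ 0.57212)
P(306 - 1*145, 508) - D = -3 - 1*39294/68681 = -3 - 39294/68681 = -245337/68681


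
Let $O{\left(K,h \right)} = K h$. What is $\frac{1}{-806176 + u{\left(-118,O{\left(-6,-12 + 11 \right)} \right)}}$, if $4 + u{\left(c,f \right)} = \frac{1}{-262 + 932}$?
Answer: $- \frac{670}{540140599} \approx -1.2404 \cdot 10^{-6}$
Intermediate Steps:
$u{\left(c,f \right)} = - \frac{2679}{670}$ ($u{\left(c,f \right)} = -4 + \frac{1}{-262 + 932} = -4 + \frac{1}{670} = - \frac{2679}{670}$)
$\frac{1}{-806176 + u{\left(-118,O{\left(-6,-12 + 11 \right)} \right)}} = \frac{1}{-806176 - \frac{2679}{670}} = \frac{1}{- \frac{540140599}{670}} = - \frac{670}{540140599}$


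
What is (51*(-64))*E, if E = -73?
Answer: 238272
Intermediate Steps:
(51*(-64))*E = (51*(-64))*(-73) = -3264*(-73) = 238272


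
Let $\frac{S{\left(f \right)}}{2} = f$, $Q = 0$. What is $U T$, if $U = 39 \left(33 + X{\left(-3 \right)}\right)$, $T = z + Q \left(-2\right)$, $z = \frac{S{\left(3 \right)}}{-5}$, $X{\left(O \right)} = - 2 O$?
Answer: $- \frac{9126}{5} \approx -1825.2$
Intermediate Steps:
$S{\left(f \right)} = 2 f$
$z = - \frac{6}{5}$ ($z = \frac{2 \cdot 3}{-5} = 6 \left(- \frac{1}{5}\right) = - \frac{6}{5} \approx -1.2$)
$T = - \frac{6}{5}$ ($T = - \frac{6}{5} + 0 \left(-2\right) = - \frac{6}{5} + 0 = - \frac{6}{5} \approx -1.2$)
$U = 1521$ ($U = 39 \left(33 - -6\right) = 39 \left(33 + 6\right) = 39 \cdot 39 = 1521$)
$U T = 1521 \left(- \frac{6}{5}\right) = - \frac{9126}{5}$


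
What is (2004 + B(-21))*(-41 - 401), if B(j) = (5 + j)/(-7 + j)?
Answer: -6202144/7 ≈ -8.8602e+5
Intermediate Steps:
B(j) = (5 + j)/(-7 + j)
(2004 + B(-21))*(-41 - 401) = (2004 + (5 - 21)/(-7 - 21))*(-41 - 401) = (2004 - 16/(-28))*(-442) = (2004 - 1/28*(-16))*(-442) = (2004 + 4/7)*(-442) = (14032/7)*(-442) = -6202144/7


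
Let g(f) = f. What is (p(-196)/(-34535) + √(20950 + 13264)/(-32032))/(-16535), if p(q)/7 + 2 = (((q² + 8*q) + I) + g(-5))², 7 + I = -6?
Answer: 9495142286/571036225 + √34214/529649120 ≈ 16.628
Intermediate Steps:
I = -13 (I = -7 - 6 = -13)
p(q) = -14 + 7*(-18 + q² + 8*q)² (p(q) = -14 + 7*(((q² + 8*q) - 13) - 5)² = -14 + 7*((-13 + q² + 8*q) - 5)² = -14 + 7*(-18 + q² + 8*q)²)
(p(-196)/(-34535) + √(20950 + 13264)/(-32032))/(-16535) = ((-14 + 7*(-18 + (-196)² + 8*(-196))²)/(-34535) + √(20950 + 13264)/(-32032))/(-16535) = ((-14 + 7*(-18 + 38416 - 1568)²)*(-1/34535) + √34214*(-1/32032))*(-1/16535) = ((-14 + 7*36830²)*(-1/34535) - √34214/32032)*(-1/16535) = ((-14 + 7*1356448900)*(-1/34535) - √34214/32032)*(-1/16535) = ((-14 + 9495142300)*(-1/34535) - √34214/32032)*(-1/16535) = (9495142286*(-1/34535) - √34214/32032)*(-1/16535) = (-9495142286/34535 - √34214/32032)*(-1/16535) = 9495142286/571036225 + √34214/529649120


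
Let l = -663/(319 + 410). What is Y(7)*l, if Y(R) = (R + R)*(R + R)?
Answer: -43316/243 ≈ -178.26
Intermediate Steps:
Y(R) = 4*R**2 (Y(R) = (2*R)*(2*R) = 4*R**2)
l = -221/243 (l = -663/729 = -663*1/729 = -221/243 ≈ -0.90946)
Y(7)*l = (4*7**2)*(-221/243) = (4*49)*(-221/243) = 196*(-221/243) = -43316/243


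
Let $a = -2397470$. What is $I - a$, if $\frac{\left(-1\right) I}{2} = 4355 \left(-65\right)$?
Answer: $2963620$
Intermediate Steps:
$I = 566150$ ($I = - 2 \cdot 4355 \left(-65\right) = \left(-2\right) \left(-283075\right) = 566150$)
$I - a = 566150 - -2397470 = 566150 + 2397470 = 2963620$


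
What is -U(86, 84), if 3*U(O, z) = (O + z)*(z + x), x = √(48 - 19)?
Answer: -4760 - 170*√29/3 ≈ -5065.2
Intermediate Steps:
x = √29 ≈ 5.3852
U(O, z) = (O + z)*(z + √29)/3 (U(O, z) = ((O + z)*(z + √29))/3 = (O + z)*(z + √29)/3)
-U(86, 84) = -((⅓)*84² + (⅓)*86*84 + (⅓)*86*√29 + (⅓)*84*√29) = -((⅓)*7056 + 2408 + 86*√29/3 + 28*√29) = -(2352 + 2408 + 86*√29/3 + 28*√29) = -(4760 + 170*√29/3) = -4760 - 170*√29/3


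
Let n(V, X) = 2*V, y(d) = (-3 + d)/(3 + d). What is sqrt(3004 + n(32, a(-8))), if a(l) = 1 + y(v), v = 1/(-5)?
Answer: 2*sqrt(767) ≈ 55.390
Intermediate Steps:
v = -1/5 ≈ -0.20000
y(d) = (-3 + d)/(3 + d)
a(l) = -1/7 (a(l) = 1 + (-3 - 1/5)/(3 - 1/5) = 1 - 16/5/(14/5) = 1 + (5/14)*(-16/5) = 1 - 8/7 = -1/7)
sqrt(3004 + n(32, a(-8))) = sqrt(3004 + 2*32) = sqrt(3004 + 64) = sqrt(3068) = 2*sqrt(767)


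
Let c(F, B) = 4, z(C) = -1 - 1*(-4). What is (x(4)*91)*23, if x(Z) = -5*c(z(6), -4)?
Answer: -41860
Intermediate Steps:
z(C) = 3 (z(C) = -1 + 4 = 3)
x(Z) = -20 (x(Z) = -5*4 = -20)
(x(4)*91)*23 = -20*91*23 = -1820*23 = -41860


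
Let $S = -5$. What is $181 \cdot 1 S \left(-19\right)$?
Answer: $17195$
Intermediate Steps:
$181 \cdot 1 S \left(-19\right) = 181 \cdot 1 \left(-5\right) \left(-19\right) = 181 \left(-5\right) \left(-19\right) = \left(-905\right) \left(-19\right) = 17195$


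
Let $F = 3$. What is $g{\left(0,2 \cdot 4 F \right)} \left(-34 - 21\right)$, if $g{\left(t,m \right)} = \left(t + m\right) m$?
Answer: $-31680$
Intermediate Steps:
$g{\left(t,m \right)} = m \left(m + t\right)$ ($g{\left(t,m \right)} = \left(m + t\right) m = m \left(m + t\right)$)
$g{\left(0,2 \cdot 4 F \right)} \left(-34 - 21\right) = 2 \cdot 4 \cdot 3 \left(2 \cdot 4 \cdot 3 + 0\right) \left(-34 - 21\right) = 8 \cdot 3 \left(8 \cdot 3 + 0\right) \left(-55\right) = 24 \left(24 + 0\right) \left(-55\right) = 24 \cdot 24 \left(-55\right) = 576 \left(-55\right) = -31680$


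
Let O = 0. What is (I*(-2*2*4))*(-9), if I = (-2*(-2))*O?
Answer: 0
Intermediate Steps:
I = 0 (I = -2*(-2)*0 = 4*0 = 0)
(I*(-2*2*4))*(-9) = (0*(-2*2*4))*(-9) = (0*(-4*4))*(-9) = (0*(-16))*(-9) = 0*(-9) = 0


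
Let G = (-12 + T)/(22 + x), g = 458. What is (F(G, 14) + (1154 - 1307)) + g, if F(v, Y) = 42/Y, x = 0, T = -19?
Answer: 308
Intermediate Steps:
G = -31/22 (G = (-12 - 19)/(22 + 0) = -31/22 ≈ -1.4091)
(F(G, 14) + (1154 - 1307)) + g = (42/14 + (1154 - 1307)) + 458 = (42*(1/14) - 153) + 458 = (3 - 153) + 458 = -150 + 458 = 308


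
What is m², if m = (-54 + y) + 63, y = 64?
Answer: 5329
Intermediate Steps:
m = 73 (m = (-54 + 64) + 63 = 10 + 63 = 73)
m² = 73² = 5329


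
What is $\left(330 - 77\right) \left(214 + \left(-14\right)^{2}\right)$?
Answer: $103730$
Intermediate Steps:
$\left(330 - 77\right) \left(214 + \left(-14\right)^{2}\right) = 253 \left(214 + 196\right) = 253 \cdot 410 = 103730$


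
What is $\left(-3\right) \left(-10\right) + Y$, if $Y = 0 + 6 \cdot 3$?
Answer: $48$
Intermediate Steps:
$Y = 18$ ($Y = 0 + 18 = 18$)
$\left(-3\right) \left(-10\right) + Y = \left(-3\right) \left(-10\right) + 18 = 30 + 18 = 48$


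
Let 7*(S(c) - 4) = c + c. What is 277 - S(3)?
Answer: 1905/7 ≈ 272.14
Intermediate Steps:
S(c) = 4 + 2*c/7 (S(c) = 4 + (c + c)/7 = 4 + (2*c)/7 = 4 + 2*c/7)
277 - S(3) = 277 - (4 + (2/7)*3) = 277 - (4 + 6/7) = 277 - 1*34/7 = 277 - 34/7 = 1905/7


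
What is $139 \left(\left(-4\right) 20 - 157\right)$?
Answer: $-32943$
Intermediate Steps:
$139 \left(\left(-4\right) 20 - 157\right) = 139 \left(-80 - 157\right) = 139 \left(-237\right) = -32943$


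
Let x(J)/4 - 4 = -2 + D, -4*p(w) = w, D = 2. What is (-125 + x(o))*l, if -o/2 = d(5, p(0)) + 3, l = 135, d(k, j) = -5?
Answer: -14715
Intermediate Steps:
p(w) = -w/4
o = 4 (o = -2*(-5 + 3) = -2*(-2) = 4)
x(J) = 16 (x(J) = 16 + 4*(-2 + 2) = 16 + 4*0 = 16 + 0 = 16)
(-125 + x(o))*l = (-125 + 16)*135 = -109*135 = -14715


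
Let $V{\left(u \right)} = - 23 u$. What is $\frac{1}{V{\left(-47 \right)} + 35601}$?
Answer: $\frac{1}{36682} \approx 2.7261 \cdot 10^{-5}$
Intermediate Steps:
$\frac{1}{V{\left(-47 \right)} + 35601} = \frac{1}{\left(-23\right) \left(-47\right) + 35601} = \frac{1}{1081 + 35601} = \frac{1}{36682}$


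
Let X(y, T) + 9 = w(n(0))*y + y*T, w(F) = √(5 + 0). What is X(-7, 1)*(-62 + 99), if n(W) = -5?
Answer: -592 - 259*√5 ≈ -1171.1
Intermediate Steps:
w(F) = √5
X(y, T) = -9 + T*y + y*√5 (X(y, T) = -9 + (√5*y + y*T) = -9 + (y*√5 + T*y) = -9 + (T*y + y*√5) = -9 + T*y + y*√5)
X(-7, 1)*(-62 + 99) = (-9 + 1*(-7) - 7*√5)*(-62 + 99) = (-9 - 7 - 7*√5)*37 = (-16 - 7*√5)*37 = -592 - 259*√5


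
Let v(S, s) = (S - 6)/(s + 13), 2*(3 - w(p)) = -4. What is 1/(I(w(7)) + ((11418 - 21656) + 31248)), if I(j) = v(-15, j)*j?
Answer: 6/126025 ≈ 4.7610e-5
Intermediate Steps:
w(p) = 5 (w(p) = 3 - ½*(-4) = 3 + 2 = 5)
v(S, s) = (-6 + S)/(13 + s)
I(j) = -21*j/(13 + j) (I(j) = ((-6 - 15)/(13 + j))*j = (-21/(13 + j))*j = -21*j/(13 + j))
1/(I(w(7)) + ((11418 - 21656) + 31248)) = 1/(-21*5/(13 + 5) + ((11418 - 21656) + 31248)) = 1/(-21*5/18 + (-10238 + 31248)) = 1/(-21*5*1/18 + 21010) = 1/(-35/6 + 21010) = 1/(126025/6) = 6/126025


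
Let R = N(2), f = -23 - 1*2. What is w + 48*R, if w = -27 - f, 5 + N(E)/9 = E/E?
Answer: -1730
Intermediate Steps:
N(E) = -36 (N(E) = -45 + 9*(E/E) = -45 + 9*1 = -45 + 9 = -36)
f = -25 (f = -23 - 2 = -25)
w = -2 (w = -27 - 1*(-25) = -27 + 25 = -2)
R = -36
w + 48*R = -2 + 48*(-36) = -2 - 1728 = -1730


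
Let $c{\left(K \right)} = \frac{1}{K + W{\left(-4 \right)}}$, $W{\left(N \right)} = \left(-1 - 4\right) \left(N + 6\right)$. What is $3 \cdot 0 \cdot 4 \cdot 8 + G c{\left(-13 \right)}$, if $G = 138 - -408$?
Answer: $- \frac{546}{23} \approx -23.739$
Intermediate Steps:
$W{\left(N \right)} = -30 - 5 N$ ($W{\left(N \right)} = - 5 \left(6 + N\right) = -30 - 5 N$)
$c{\left(K \right)} = \frac{1}{-10 + K}$ ($c{\left(K \right)} = \frac{1}{K - 10} = \frac{1}{-10 + K}$)
$G = 546$ ($G = 138 + 408 = 546$)
$3 \cdot 0 \cdot 4 \cdot 8 + G c{\left(-13 \right)} = 3 \cdot 0 \cdot 4 \cdot 8 + \frac{546}{-10 - 13} = 0 \cdot 4 \cdot 8 + \frac{546}{-23} = 0 \cdot 8 + 546 \left(- \frac{1}{23}\right) = 0 - \frac{546}{23} = - \frac{546}{23}$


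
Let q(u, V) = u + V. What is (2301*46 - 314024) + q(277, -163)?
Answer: -208064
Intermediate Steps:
q(u, V) = V + u
(2301*46 - 314024) + q(277, -163) = (2301*46 - 314024) + (-163 + 277) = (105846 - 314024) + 114 = -208178 + 114 = -208064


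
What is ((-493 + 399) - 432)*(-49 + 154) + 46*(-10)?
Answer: -55690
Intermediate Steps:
((-493 + 399) - 432)*(-49 + 154) + 46*(-10) = (-94 - 432)*105 - 460 = -526*105 - 460 = -55230 - 460 = -55690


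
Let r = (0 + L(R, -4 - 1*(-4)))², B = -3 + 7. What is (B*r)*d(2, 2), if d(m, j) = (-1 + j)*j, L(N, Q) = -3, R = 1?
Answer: 72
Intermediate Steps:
d(m, j) = j*(-1 + j)
B = 4
r = 9 (r = (0 - 3)² = (-3)² = 9)
(B*r)*d(2, 2) = (4*9)*(2*(-1 + 2)) = 36*(2*1) = 36*2 = 72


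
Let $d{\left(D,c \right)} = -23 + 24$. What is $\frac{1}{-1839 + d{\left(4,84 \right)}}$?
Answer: $- \frac{1}{1838} \approx -0.00054407$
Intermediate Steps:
$d{\left(D,c \right)} = 1$
$\frac{1}{-1839 + d{\left(4,84 \right)}} = \frac{1}{-1839 + 1} = \frac{1}{-1838} = - \frac{1}{1838}$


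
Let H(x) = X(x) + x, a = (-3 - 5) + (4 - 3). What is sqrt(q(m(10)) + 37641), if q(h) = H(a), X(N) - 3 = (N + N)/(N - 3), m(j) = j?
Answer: 4*sqrt(58810)/5 ≈ 194.01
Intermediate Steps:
X(N) = 3 + 2*N/(-3 + N) (X(N) = 3 + (N + N)/(N - 3) = 3 + (2*N)/(-3 + N) = 3 + 2*N/(-3 + N))
a = -7 (a = -8 + 1 = -7)
H(x) = x + (-9 + 5*x)/(-3 + x) (H(x) = (-9 + 5*x)/(-3 + x) + x = x + (-9 + 5*x)/(-3 + x))
q(h) = -13/5 (q(h) = (-9 + (-7)**2 + 2*(-7))/(-3 - 7) = (-9 + 49 - 14)/(-10) = -1/10*26 = -13/5)
sqrt(q(m(10)) + 37641) = sqrt(-13/5 + 37641) = sqrt(188192/5) = 4*sqrt(58810)/5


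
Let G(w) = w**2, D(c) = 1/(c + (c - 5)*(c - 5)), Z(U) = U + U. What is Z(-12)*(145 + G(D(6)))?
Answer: -170544/49 ≈ -3480.5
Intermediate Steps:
Z(U) = 2*U
D(c) = 1/(c + (-5 + c)**2) (D(c) = 1/(c + (-5 + c)*(-5 + c)) = 1/(c + (-5 + c)**2))
Z(-12)*(145 + G(D(6))) = (2*(-12))*(145 + (1/(6 + (-5 + 6)**2))**2) = -24*(145 + (1/(6 + 1**2))**2) = -24*(145 + (1/(6 + 1))**2) = -24*(145 + (1/7)**2) = -24*(145 + 1/49) = -24*7106/49 = -170544/49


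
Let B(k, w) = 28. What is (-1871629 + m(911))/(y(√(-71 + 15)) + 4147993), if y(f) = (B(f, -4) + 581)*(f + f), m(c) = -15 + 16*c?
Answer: -7703105064524/17205929005393 + 4523817648*I*√14/17205929005393 ≈ -0.4477 + 0.00098376*I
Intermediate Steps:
y(f) = 1218*f (y(f) = (28 + 581)*(f + f) = 609*(2*f) = 1218*f)
(-1871629 + m(911))/(y(√(-71 + 15)) + 4147993) = (-1871629 + (-15 + 16*911))/(1218*√(-71 + 15) + 4147993) = (-1871629 + (-15 + 14576))/(1218*√(-56) + 4147993) = (-1871629 + 14561)/(1218*(2*I*√14) + 4147993) = -1857068/(2436*I*√14 + 4147993) = -1857068/(4147993 + 2436*I*√14)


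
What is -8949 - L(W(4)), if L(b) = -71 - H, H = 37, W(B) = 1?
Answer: -8841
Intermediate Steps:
L(b) = -108 (L(b) = -71 - 1*37 = -71 - 37 = -108)
-8949 - L(W(4)) = -8949 - 1*(-108) = -8949 + 108 = -8841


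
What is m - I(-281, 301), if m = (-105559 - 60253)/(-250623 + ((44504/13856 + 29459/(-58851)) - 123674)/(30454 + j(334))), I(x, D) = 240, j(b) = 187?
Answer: -187346244432794666016/782767142842959719 ≈ -239.34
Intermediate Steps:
m = 517869849515666544/782767142842959719 (m = (-105559 - 60253)/(-250623 + ((44504/13856 + 29459/(-58851)) - 123674)/(30454 + 187)) = -165812/(-250623 + ((44504*(1/13856) + 29459*(-1/58851)) - 123674)/30641) = -165812/(-250623 + ((5563/1732 - 29459/58851) - 123674)*(1/30641)) = -165812/(-250623 + (276365125/101929932 - 123674)*(1/30641)) = -165812/(-250623 - 12605806045043/101929932*1/30641) = -165812/(-250623 - 12605806045043/3123235046412) = -165812/(-782767142842959719/3123235046412) = -165812*(-3123235046412/782767142842959719) = 517869849515666544/782767142842959719 ≈ 0.66159)
m - I(-281, 301) = 517869849515666544/782767142842959719 - 1*240 = 517869849515666544/782767142842959719 - 240 = -187346244432794666016/782767142842959719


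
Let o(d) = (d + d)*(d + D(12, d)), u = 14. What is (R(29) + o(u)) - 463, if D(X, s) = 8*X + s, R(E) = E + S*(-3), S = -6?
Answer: 3056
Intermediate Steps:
R(E) = 18 + E (R(E) = E - 6*(-3) = E + 18 = 18 + E)
D(X, s) = s + 8*X
o(d) = 2*d*(96 + 2*d) (o(d) = (d + d)*(d + (d + 8*12)) = (2*d)*(d + (d + 96)) = (2*d)*(d + (96 + d)) = (2*d)*(96 + 2*d) = 2*d*(96 + 2*d))
(R(29) + o(u)) - 463 = ((18 + 29) + 4*14*(48 + 14)) - 463 = (47 + 4*14*62) - 463 = (47 + 3472) - 463 = 3519 - 463 = 3056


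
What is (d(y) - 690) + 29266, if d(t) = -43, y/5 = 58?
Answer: 28533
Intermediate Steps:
y = 290 (y = 5*58 = 290)
(d(y) - 690) + 29266 = (-43 - 690) + 29266 = -733 + 29266 = 28533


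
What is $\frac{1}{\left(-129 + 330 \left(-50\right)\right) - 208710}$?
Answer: $- \frac{1}{225339} \approx -4.4378 \cdot 10^{-6}$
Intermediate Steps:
$\frac{1}{\left(-129 + 330 \left(-50\right)\right) - 208710} = \frac{1}{\left(-129 - 16500\right) - 208710} = \frac{1}{-16629 - 208710} = \frac{1}{-225339} = - \frac{1}{225339}$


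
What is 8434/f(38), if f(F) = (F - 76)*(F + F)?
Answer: -4217/1444 ≈ -2.9204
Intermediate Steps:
f(F) = 2*F*(-76 + F) (f(F) = (-76 + F)*(2*F) = 2*F*(-76 + F))
8434/f(38) = 8434/((2*38*(-76 + 38))) = 8434/((2*38*(-38))) = 8434/(-2888) = 8434*(-1/2888) = -4217/1444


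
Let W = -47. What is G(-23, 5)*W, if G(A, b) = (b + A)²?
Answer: -15228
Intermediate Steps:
G(A, b) = (A + b)²
G(-23, 5)*W = (-23 + 5)²*(-47) = (-18)²*(-47) = 324*(-47) = -15228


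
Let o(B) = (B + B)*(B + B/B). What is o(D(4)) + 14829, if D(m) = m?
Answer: 14869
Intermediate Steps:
o(B) = 2*B*(1 + B) (o(B) = (2*B)*(B + 1) = (2*B)*(1 + B) = 2*B*(1 + B))
o(D(4)) + 14829 = 2*4*(1 + 4) + 14829 = 2*4*5 + 14829 = 40 + 14829 = 14869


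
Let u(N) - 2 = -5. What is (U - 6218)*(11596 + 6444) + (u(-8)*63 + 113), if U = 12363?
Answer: 110855724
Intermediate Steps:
u(N) = -3 (u(N) = 2 - 5 = -3)
(U - 6218)*(11596 + 6444) + (u(-8)*63 + 113) = (12363 - 6218)*(11596 + 6444) + (-3*63 + 113) = 6145*18040 + (-189 + 113) = 110855800 - 76 = 110855724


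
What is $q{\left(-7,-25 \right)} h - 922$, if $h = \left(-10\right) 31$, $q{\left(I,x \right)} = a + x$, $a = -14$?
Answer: $11168$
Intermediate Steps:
$q{\left(I,x \right)} = -14 + x$
$h = -310$
$q{\left(-7,-25 \right)} h - 922 = \left(-14 - 25\right) \left(-310\right) - 922 = \left(-39\right) \left(-310\right) - 922 = 12090 - 922 = 11168$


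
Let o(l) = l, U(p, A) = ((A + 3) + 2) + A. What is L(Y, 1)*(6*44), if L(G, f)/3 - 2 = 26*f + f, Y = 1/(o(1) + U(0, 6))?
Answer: 22968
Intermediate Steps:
U(p, A) = 5 + 2*A (U(p, A) = ((3 + A) + 2) + A = (5 + A) + A = 5 + 2*A)
Y = 1/18 (Y = 1/(1 + (5 + 2*6)) = 1/(1 + (5 + 12)) = 1/(1 + 17) = 1/18 ≈ 0.055556)
L(G, f) = 6 + 81*f (L(G, f) = 6 + 3*(26*f + f) = 6 + 3*(27*f) = 6 + 81*f)
L(Y, 1)*(6*44) = (6 + 81*1)*(6*44) = (6 + 81)*264 = 87*264 = 22968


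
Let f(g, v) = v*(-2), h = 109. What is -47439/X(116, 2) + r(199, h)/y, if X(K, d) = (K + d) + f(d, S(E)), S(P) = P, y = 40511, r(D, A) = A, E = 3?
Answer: -274541303/648176 ≈ -423.56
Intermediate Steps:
f(g, v) = -2*v
X(K, d) = -6 + K + d (X(K, d) = (K + d) - 2*3 = (K + d) - 6 = -6 + K + d)
-47439/X(116, 2) + r(199, h)/y = -47439/(-6 + 116 + 2) + 109/40511 = -47439/112 + 109*(1/40511) = -47439*1/112 + 109/40511 = -6777/16 + 109/40511 = -274541303/648176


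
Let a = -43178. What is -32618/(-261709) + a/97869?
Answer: -8107780160/25613198121 ≈ -0.31655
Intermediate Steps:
-32618/(-261709) + a/97869 = -32618/(-261709) - 43178/97869 = -32618*(-1/261709) - 43178*1/97869 = 32618/261709 - 43178/97869 = -8107780160/25613198121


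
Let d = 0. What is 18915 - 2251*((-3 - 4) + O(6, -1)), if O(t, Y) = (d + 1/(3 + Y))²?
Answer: 136437/4 ≈ 34109.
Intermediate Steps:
O(t, Y) = (3 + Y)⁻² (O(t, Y) = (0 + 1/(3 + Y))² = (1/(3 + Y))² = (3 + Y)⁻²)
18915 - 2251*((-3 - 4) + O(6, -1)) = 18915 - 2251*((-3 - 4) + (3 - 1)⁻²) = 18915 - 2251*(-7 + 2⁻²) = 18915 - 2251*(-7 + ¼) = 18915 - 2251*(-27/4) = 18915 + 60777/4 = 136437/4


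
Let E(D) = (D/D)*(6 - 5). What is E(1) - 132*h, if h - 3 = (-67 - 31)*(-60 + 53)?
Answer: -90947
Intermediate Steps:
h = 689 (h = 3 + (-67 - 31)*(-60 + 53) = 3 - 98*(-7) = 3 + 686 = 689)
E(D) = 1 (E(D) = 1*1 = 1)
E(1) - 132*h = 1 - 132*689 = 1 - 90948 = -90947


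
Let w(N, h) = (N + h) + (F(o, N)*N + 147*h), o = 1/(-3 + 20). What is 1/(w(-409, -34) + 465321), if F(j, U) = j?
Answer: 17/7817551 ≈ 2.1746e-6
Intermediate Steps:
o = 1/17 ≈ 0.058824
w(N, h) = 148*h + 18*N/17 (w(N, h) = (N + h) + (N/17 + 147*h) = (N + h) + (147*h + N/17) = 148*h + 18*N/17)
1/(w(-409, -34) + 465321) = 1/((148*(-34) + (18/17)*(-409)) + 465321) = 1/((-5032 - 7362/17) + 465321) = 1/(-92906/17 + 465321) = 1/(7817551/17) = 17/7817551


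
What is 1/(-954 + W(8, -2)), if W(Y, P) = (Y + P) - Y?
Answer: -1/956 ≈ -0.0010460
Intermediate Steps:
W(Y, P) = P (W(Y, P) = (P + Y) - Y = P)
1/(-954 + W(8, -2)) = 1/(-954 - 2) = 1/(-956) = -1/956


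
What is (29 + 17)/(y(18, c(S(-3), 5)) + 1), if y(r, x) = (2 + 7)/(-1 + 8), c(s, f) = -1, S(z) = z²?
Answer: 161/8 ≈ 20.125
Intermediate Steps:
y(r, x) = 9/7
(29 + 17)/(y(18, c(S(-3), 5)) + 1) = (29 + 17)/(9/7 + 1) = 46/(16/7) = 46*(7/16) = 161/8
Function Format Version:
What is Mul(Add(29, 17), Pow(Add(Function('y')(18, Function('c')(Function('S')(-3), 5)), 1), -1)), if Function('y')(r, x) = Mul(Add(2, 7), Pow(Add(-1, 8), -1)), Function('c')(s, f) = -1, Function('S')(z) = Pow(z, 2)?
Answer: Rational(161, 8) ≈ 20.125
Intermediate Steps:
Function('y')(r, x) = Rational(9, 7) (Function('y')(r, x) = Mul(9, Pow(7, -1)) = Mul(9, Rational(1, 7)) = Rational(9, 7))
Mul(Add(29, 17), Pow(Add(Function('y')(18, Function('c')(Function('S')(-3), 5)), 1), -1)) = Mul(Add(29, 17), Pow(Add(Rational(9, 7), 1), -1)) = Mul(46, Pow(Rational(16, 7), -1)) = Mul(46, Rational(7, 16)) = Rational(161, 8)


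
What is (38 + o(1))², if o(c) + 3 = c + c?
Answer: 1369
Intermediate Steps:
o(c) = -3 + 2*c (o(c) = -3 + (c + c) = -3 + 2*c)
(38 + o(1))² = (38 + (-3 + 2*1))² = (38 + (-3 + 2))² = (38 - 1)² = 37² = 1369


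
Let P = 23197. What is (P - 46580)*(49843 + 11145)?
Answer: -1426082404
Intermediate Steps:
(P - 46580)*(49843 + 11145) = (23197 - 46580)*(49843 + 11145) = -23383*60988 = -1426082404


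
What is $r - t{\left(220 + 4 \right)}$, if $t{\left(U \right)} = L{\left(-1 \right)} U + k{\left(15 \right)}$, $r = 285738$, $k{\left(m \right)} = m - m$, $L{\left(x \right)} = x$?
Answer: $285962$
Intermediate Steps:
$k{\left(m \right)} = 0$
$t{\left(U \right)} = - U$ ($t{\left(U \right)} = - U + 0 = - U$)
$r - t{\left(220 + 4 \right)} = 285738 - - (220 + 4) = 285738 - \left(-1\right) 224 = 285738 - -224 = 285738 + 224 = 285962$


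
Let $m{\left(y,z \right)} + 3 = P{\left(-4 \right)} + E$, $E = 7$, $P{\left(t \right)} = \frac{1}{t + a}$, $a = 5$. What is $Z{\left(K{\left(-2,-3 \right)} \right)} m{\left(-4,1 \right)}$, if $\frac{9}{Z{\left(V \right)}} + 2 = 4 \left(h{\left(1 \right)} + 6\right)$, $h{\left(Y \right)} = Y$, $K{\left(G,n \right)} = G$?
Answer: $\frac{45}{26} \approx 1.7308$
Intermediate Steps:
$P{\left(t \right)} = \frac{1}{5 + t}$ ($P{\left(t \right)} = \frac{1}{t + 5} = \frac{1}{5 + t}$)
$m{\left(y,z \right)} = 5$ ($m{\left(y,z \right)} = -3 + \left(\frac{1}{5 - 4} + 7\right) = -3 + \left(1^{-1} + 7\right) = -3 + \left(1 + 7\right) = -3 + 8 = 5$)
$Z{\left(V \right)} = \frac{9}{26}$ ($Z{\left(V \right)} = \frac{9}{-2 + 4 \left(1 + 6\right)} = \frac{9}{-2 + 4 \cdot 7} = \frac{9}{-2 + 28} = \frac{9}{26}$)
$Z{\left(K{\left(-2,-3 \right)} \right)} m{\left(-4,1 \right)} = \frac{9}{26} \cdot 5 = \frac{45}{26}$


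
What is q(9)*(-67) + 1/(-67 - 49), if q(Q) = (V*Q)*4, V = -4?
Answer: 1119167/116 ≈ 9648.0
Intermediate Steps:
q(Q) = -16*Q (q(Q) = -4*Q*4 = -16*Q)
q(9)*(-67) + 1/(-67 - 49) = -16*9*(-67) + 1/(-67 - 49) = -144*(-67) + 1/(-116) = 9648 - 1/116 = 1119167/116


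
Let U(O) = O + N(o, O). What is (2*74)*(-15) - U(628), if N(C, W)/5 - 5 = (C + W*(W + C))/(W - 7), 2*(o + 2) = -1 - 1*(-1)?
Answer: -1249921/207 ≈ -6038.3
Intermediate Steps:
o = -2 (o = -2 + (-1 - 1*(-1))/2 = -2 + (-1 + 1)/2 = -2 + (½)*0 = -2 + 0 = -2)
N(C, W) = 25 + 5*(C + W*(C + W))/(-7 + W) (N(C, W) = 25 + 5*((C + W*(W + C))/(W - 7)) = 25 + 5*((C + W*(C + W))/(-7 + W)) = 25 + 5*(C + W*(C + W))/(-7 + W))
U(O) = O + 5*(-37 + O² + 3*O)/(-7 + O) (U(O) = O + 5*(-35 - 2 + O² + 5*O - 2*O)/(-7 + O) = O + 5*(-37 + O² + 3*O)/(-7 + O))
(2*74)*(-15) - U(628) = (2*74)*(-15) - (-185 + 6*628² + 8*628)/(-7 + 628) = 148*(-15) - (-185 + 6*394384 + 5024)/621 = -2220 - (-185 + 2366304 + 5024)/621 = -2220 - 2371143/621 = -2220 - 1*790381/207 = -2220 - 790381/207 = -1249921/207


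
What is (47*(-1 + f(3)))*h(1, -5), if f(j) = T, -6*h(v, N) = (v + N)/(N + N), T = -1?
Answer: 94/15 ≈ 6.2667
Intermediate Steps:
h(v, N) = -(N + v)/(12*N) (h(v, N) = -(v + N)/(6*(N + N)) = -(N + v)/(6*(2*N)) = -(N + v)*1/(2*N)/6 = -(N + v)/(12*N))
f(j) = -1
(47*(-1 + f(3)))*h(1, -5) = (47*(-1 - 1))*((1/12)*(-1*(-5) - 1*1)/(-5)) = (47*(-2))*((1/12)*(-1/5)*(5 - 1)) = -47*(-1)*4/(6*5) = -94*(-1/15) = 94/15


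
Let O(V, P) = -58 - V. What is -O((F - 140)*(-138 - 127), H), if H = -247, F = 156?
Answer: -4182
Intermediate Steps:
-O((F - 140)*(-138 - 127), H) = -(-58 - (156 - 140)*(-138 - 127)) = -(-58 - 16*(-265)) = -(-58 - 1*(-4240)) = -(-58 + 4240) = -1*4182 = -4182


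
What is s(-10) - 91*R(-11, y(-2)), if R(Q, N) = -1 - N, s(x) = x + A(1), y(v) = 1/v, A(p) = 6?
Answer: 83/2 ≈ 41.500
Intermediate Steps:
y(v) = 1/v
s(x) = 6 + x (s(x) = x + 6 = 6 + x)
s(-10) - 91*R(-11, y(-2)) = (6 - 10) - 91*(-1 - 1/(-2)) = -4 - 91*(-1 - 1*(-1/2)) = -4 - 91*(-1 + 1/2) = -4 - 91*(-1/2) = -4 + 91/2 = 83/2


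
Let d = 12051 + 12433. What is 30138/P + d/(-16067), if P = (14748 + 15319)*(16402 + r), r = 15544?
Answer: -11758448402821/7716340488797 ≈ -1.5238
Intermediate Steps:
d = 24484
P = 960520382 (P = (14748 + 15319)*(16402 + 15544) = 30067*31946 = 960520382)
30138/P + d/(-16067) = 30138/960520382 + 24484/(-16067) = 30138*(1/960520382) + 24484*(-1/16067) = 15069/480260191 - 24484/16067 = -11758448402821/7716340488797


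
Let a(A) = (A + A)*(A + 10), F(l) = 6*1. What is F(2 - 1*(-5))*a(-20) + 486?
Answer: 2886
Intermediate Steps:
F(l) = 6
a(A) = 2*A*(10 + A) (a(A) = (2*A)*(10 + A) = 2*A*(10 + A))
F(2 - 1*(-5))*a(-20) + 486 = 6*(2*(-20)*(10 - 20)) + 486 = 6*(2*(-20)*(-10)) + 486 = 6*400 + 486 = 2400 + 486 = 2886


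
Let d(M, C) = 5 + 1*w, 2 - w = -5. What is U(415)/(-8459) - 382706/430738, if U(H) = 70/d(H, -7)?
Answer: -883588007/993712566 ≈ -0.88918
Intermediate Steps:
w = 7 (w = 2 - 1*(-5) = 2 + 5 = 7)
d(M, C) = 12 (d(M, C) = 5 + 1*7 = 5 + 7 = 12)
U(H) = 35/6 (U(H) = 70/12 = 70*(1/12) = 35/6)
U(415)/(-8459) - 382706/430738 = (35/6)/(-8459) - 382706/430738 = (35/6)*(-1/8459) - 382706*1/430738 = -35/50754 - 191353/215369 = -883588007/993712566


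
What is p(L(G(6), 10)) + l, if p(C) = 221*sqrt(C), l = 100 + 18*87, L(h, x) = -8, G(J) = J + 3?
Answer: 1666 + 442*I*sqrt(2) ≈ 1666.0 + 625.08*I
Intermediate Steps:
G(J) = 3 + J
l = 1666 (l = 100 + 1566 = 1666)
p(L(G(6), 10)) + l = 221*sqrt(-8) + 1666 = 221*(2*I*sqrt(2)) + 1666 = 442*I*sqrt(2) + 1666 = 1666 + 442*I*sqrt(2)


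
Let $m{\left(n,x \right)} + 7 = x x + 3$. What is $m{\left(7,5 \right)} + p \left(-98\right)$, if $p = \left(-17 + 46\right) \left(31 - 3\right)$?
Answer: $-79555$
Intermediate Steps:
$m{\left(n,x \right)} = -4 + x^{2}$ ($m{\left(n,x \right)} = -7 + \left(x x + 3\right) = -7 + \left(x^{2} + 3\right) = -7 + \left(3 + x^{2}\right) = -4 + x^{2}$)
$p = 812$ ($p = 29 \cdot 28 = 812$)
$m{\left(7,5 \right)} + p \left(-98\right) = \left(-4 + 5^{2}\right) + 812 \left(-98\right) = \left(-4 + 25\right) - 79576 = 21 - 79576 = -79555$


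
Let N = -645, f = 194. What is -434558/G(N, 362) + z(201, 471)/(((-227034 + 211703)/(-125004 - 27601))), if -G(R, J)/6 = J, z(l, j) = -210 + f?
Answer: 679439869/16649466 ≈ 40.809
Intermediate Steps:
z(l, j) = -16 (z(l, j) = -210 + 194 = -16)
G(R, J) = -6*J
-434558/G(N, 362) + z(201, 471)/(((-227034 + 211703)/(-125004 - 27601))) = -434558/((-6*362)) - 16*(-125004 - 27601)/(-227034 + 211703) = -434558/(-2172) - 16/((-15331/(-152605))) = -434558*(-1/2172) - 16/((-15331*(-1/152605))) = 217279/1086 - 16/15331/152605 = 217279/1086 - 16*152605/15331 = 217279/1086 - 2441680/15331 = 679439869/16649466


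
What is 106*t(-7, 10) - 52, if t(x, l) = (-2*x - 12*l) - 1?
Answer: -11394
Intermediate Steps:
t(x, l) = -1 - 12*l - 2*x (t(x, l) = (-12*l - 2*x) - 1 = -1 - 12*l - 2*x)
106*t(-7, 10) - 52 = 106*(-1 - 12*10 - 2*(-7)) - 52 = 106*(-1 - 120 + 14) - 52 = 106*(-107) - 52 = -11342 - 52 = -11394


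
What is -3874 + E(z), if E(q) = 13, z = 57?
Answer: -3861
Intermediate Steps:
-3874 + E(z) = -3874 + 13 = -3861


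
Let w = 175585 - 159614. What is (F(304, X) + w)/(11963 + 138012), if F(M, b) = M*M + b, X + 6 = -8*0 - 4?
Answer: 108377/149975 ≈ 0.72263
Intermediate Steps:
X = -10 (X = -6 + (-8*0 - 4) = -6 + (0 - 4) = -6 - 4 = -10)
w = 15971
F(M, b) = b + M² (F(M, b) = M² + b = b + M²)
(F(304, X) + w)/(11963 + 138012) = ((-10 + 304²) + 15971)/(11963 + 138012) = ((-10 + 92416) + 15971)/149975 = (92406 + 15971)*(1/149975) = 108377*(1/149975) = 108377/149975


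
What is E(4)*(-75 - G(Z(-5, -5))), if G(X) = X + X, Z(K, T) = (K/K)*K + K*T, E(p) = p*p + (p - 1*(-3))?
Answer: -2645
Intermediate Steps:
E(p) = 3 + p + p² (E(p) = p² + (p + 3) = p² + (3 + p) = 3 + p + p²)
Z(K, T) = K + K*T (Z(K, T) = 1*K + K*T = K + K*T)
G(X) = 2*X
E(4)*(-75 - G(Z(-5, -5))) = (3 + 4 + 4²)*(-75 - 2*(-5*(1 - 5))) = (3 + 4 + 16)*(-75 - 2*(-5*(-4))) = 23*(-75 - 2*20) = 23*(-75 - 1*40) = 23*(-75 - 40) = 23*(-115) = -2645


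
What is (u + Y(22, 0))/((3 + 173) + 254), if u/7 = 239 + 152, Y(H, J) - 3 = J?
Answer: 274/43 ≈ 6.3721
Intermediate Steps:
Y(H, J) = 3 + J
u = 2737 (u = 7*(239 + 152) = 7*391 = 2737)
(u + Y(22, 0))/((3 + 173) + 254) = (2737 + (3 + 0))/((3 + 173) + 254) = (2737 + 3)/(176 + 254) = 2740/430 = 2740*(1/430) = 274/43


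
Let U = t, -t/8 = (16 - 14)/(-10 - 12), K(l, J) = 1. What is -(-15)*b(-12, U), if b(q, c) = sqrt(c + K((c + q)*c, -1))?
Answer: 15*sqrt(209)/11 ≈ 19.714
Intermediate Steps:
t = 8/11 (t = -8*(16 - 14)/(-10 - 12) = -16/(-22) = -16*(-1)/22 = -8*(-1/11) = 8/11 ≈ 0.72727)
U = 8/11 ≈ 0.72727
b(q, c) = sqrt(1 + c) (b(q, c) = sqrt(c + 1) = sqrt(1 + c))
-(-15)*b(-12, U) = -(-15)*sqrt(1 + 8/11) = -(-15)*sqrt(19/11) = -(-15)*sqrt(209)/11 = 15*sqrt(209)/11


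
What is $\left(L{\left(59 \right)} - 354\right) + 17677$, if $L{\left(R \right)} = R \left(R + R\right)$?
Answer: $24285$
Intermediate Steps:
$L{\left(R \right)} = 2 R^{2}$ ($L{\left(R \right)} = R 2 R = 2 R^{2}$)
$\left(L{\left(59 \right)} - 354\right) + 17677 = \left(2 \cdot 59^{2} - 354\right) + 17677 = \left(2 \cdot 3481 - 354\right) + 17677 = \left(6962 - 354\right) + 17677 = 6608 + 17677 = 24285$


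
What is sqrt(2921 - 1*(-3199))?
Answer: 6*sqrt(170) ≈ 78.230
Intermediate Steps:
sqrt(2921 - 1*(-3199)) = sqrt(2921 + 3199) = sqrt(6120) = 6*sqrt(170)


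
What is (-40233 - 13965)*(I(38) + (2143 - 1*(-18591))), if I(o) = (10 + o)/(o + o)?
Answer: -21351735684/19 ≈ -1.1238e+9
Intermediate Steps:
I(o) = (10 + o)/(2*o) (I(o) = (10 + o)/((2*o)) = (10 + o)*(1/(2*o)) = (10 + o)/(2*o))
(-40233 - 13965)*(I(38) + (2143 - 1*(-18591))) = (-40233 - 13965)*((½)*(10 + 38)/38 + (2143 - 1*(-18591))) = -54198*((½)*(1/38)*48 + (2143 + 18591)) = -54198*(12/19 + 20734) = -54198*393958/19 = -21351735684/19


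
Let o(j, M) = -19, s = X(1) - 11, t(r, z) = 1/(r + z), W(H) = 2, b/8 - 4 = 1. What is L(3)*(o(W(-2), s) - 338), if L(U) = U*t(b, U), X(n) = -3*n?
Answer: -1071/43 ≈ -24.907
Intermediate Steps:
b = 40 (b = 32 + 8*1 = 32 + 8 = 40)
L(U) = U/(40 + U)
s = -14 (s = -3*1 - 11 = -3 - 11 = -14)
L(3)*(o(W(-2), s) - 338) = (3/(40 + 3))*(-19 - 338) = (3/43)*(-357) = -1071/43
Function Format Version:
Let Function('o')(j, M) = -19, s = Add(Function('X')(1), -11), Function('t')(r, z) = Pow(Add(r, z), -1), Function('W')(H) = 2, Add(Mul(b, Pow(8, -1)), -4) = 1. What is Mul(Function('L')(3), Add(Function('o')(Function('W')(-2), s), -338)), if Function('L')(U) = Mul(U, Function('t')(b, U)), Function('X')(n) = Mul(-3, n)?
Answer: Rational(-1071, 43) ≈ -24.907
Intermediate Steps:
b = 40 (b = Add(32, Mul(8, 1)) = Add(32, 8) = 40)
Function('L')(U) = Mul(U, Pow(Add(40, U), -1))
s = -14 (s = Add(Mul(-3, 1), -11) = Add(-3, -11) = -14)
Mul(Function('L')(3), Add(Function('o')(Function('W')(-2), s), -338)) = Mul(Mul(3, Pow(Add(40, 3), -1)), Add(-19, -338)) = Mul(Mul(3, Pow(43, -1)), -357) = Mul(Mul(3, Rational(1, 43)), -357) = Mul(Rational(3, 43), -357) = Rational(-1071, 43)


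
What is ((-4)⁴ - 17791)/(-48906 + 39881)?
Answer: 3507/1805 ≈ 1.9429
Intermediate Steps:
((-4)⁴ - 17791)/(-48906 + 39881) = (256 - 17791)/(-9025) = -17535*(-1/9025) = 3507/1805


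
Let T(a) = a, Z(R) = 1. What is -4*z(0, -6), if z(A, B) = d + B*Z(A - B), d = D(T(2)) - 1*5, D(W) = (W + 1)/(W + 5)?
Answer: 296/7 ≈ 42.286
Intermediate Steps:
D(W) = (1 + W)/(5 + W)
d = -32/7 (d = (1 + 2)/(5 + 2) - 1*5 = 3/7 - 5 = -32/7 ≈ -4.5714)
z(A, B) = -32/7 + B (z(A, B) = -32/7 + B*1 = -32/7 + B)
-4*z(0, -6) = -4*(-32/7 - 6) = -4*(-74/7) = 296/7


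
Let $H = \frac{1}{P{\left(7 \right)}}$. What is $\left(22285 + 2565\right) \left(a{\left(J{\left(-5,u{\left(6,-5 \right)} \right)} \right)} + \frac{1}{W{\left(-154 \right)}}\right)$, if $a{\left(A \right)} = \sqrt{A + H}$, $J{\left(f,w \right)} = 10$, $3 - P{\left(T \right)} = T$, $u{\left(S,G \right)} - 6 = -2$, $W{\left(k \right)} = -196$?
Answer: $- \frac{1775}{14} + 12425 \sqrt{39} \approx 77467.0$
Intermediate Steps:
$u{\left(S,G \right)} = 4$ ($u{\left(S,G \right)} = 6 - 2 = 4$)
$P{\left(T \right)} = 3 - T$
$H = - \frac{1}{4}$ ($H = \frac{1}{3 - 7} = \frac{1}{-4} = - \frac{1}{4} \approx -0.25$)
$a{\left(A \right)} = \sqrt{- \frac{1}{4} + A}$ ($a{\left(A \right)} = \sqrt{A - \frac{1}{4}} = \sqrt{- \frac{1}{4} + A}$)
$\left(22285 + 2565\right) \left(a{\left(J{\left(-5,u{\left(6,-5 \right)} \right)} \right)} + \frac{1}{W{\left(-154 \right)}}\right) = \left(22285 + 2565\right) \left(\frac{\sqrt{-1 + 4 \cdot 10}}{2} + \frac{1}{-196}\right) = 24850 \left(\frac{\sqrt{-1 + 40}}{2} - \frac{1}{196}\right) = 24850 \left(\frac{\sqrt{39}}{2} - \frac{1}{196}\right) = 24850 \left(- \frac{1}{196} + \frac{\sqrt{39}}{2}\right) = - \frac{1775}{14} + 12425 \sqrt{39}$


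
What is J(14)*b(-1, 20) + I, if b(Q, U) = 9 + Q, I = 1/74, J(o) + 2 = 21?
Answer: 11249/74 ≈ 152.01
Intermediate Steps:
J(o) = 19 (J(o) = -2 + 21 = 19)
I = 1/74 ≈ 0.013514
J(14)*b(-1, 20) + I = 19*(9 - 1) + 1/74 = 19*8 + 1/74 = 152 + 1/74 = 11249/74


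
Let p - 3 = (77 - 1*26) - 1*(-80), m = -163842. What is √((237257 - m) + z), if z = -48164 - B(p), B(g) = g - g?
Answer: 3*√39215 ≈ 594.08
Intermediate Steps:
p = 134 (p = 3 + ((77 - 1*26) - 1*(-80)) = 3 + ((77 - 26) + 80) = 3 + (51 + 80) = 3 + 131 = 134)
B(g) = 0
z = -48164 (z = -48164 - 1*0 = -48164 + 0 = -48164)
√((237257 - m) + z) = √((237257 - 1*(-163842)) - 48164) = √((237257 + 163842) - 48164) = √(401099 - 48164) = √352935 = 3*√39215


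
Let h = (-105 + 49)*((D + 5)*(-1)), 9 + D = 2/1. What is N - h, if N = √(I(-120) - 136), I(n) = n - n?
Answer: 112 + 2*I*√34 ≈ 112.0 + 11.662*I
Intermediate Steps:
D = -7 (D = -9 + 2/1 = -9 + 2*1 = -9 + 2 = -7)
I(n) = 0
N = 2*I*√34 (N = √(0 - 136) = √(-136) = 2*I*√34 ≈ 11.662*I)
h = -112 (h = (-105 + 49)*((-7 + 5)*(-1)) = -(-112)*(-1) = -56*2 = -112)
N - h = 2*I*√34 - 1*(-112) = 2*I*√34 + 112 = 112 + 2*I*√34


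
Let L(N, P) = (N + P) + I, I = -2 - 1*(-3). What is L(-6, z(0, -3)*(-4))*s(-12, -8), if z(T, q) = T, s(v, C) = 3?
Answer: -15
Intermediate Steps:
I = 1 (I = -2 + 3 = 1)
L(N, P) = 1 + N + P (L(N, P) = (N + P) + 1 = 1 + N + P)
L(-6, z(0, -3)*(-4))*s(-12, -8) = (1 - 6 + 0*(-4))*3 = (1 - 6 + 0)*3 = -5*3 = -15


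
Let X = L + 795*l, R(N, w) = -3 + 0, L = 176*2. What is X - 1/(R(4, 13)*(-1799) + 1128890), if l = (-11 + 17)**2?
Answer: 32862562963/1134287 ≈ 28972.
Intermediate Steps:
L = 352
R(N, w) = -3
l = 36 (l = 6**2 = 36)
X = 28972 (X = 352 + 795*36 = 352 + 28620 = 28972)
X - 1/(R(4, 13)*(-1799) + 1128890) = 28972 - 1/(-3*(-1799) + 1128890) = 28972 - 1/(5397 + 1128890) = 28972 - 1/1134287 = 32862562963/1134287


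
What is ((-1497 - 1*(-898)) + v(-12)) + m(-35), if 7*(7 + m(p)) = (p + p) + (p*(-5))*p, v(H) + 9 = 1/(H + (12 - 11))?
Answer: -16501/11 ≈ -1500.1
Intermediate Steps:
v(H) = -9 + 1/(1 + H) (v(H) = -9 + 1/(H + (12 - 11)) = -9 + 1/(H + 1) = -9 + 1/(1 + H))
m(p) = -7 - 5*p²/7 + 2*p/7 (m(p) = -7 + ((p + p) + (p*(-5))*p)/7 = -7 + (2*p + (-5*p)*p)/7 = -7 + (2*p - 5*p²)/7 = -7 + (-5*p² + 2*p)/7 = -7 + (-5*p²/7 + 2*p/7) = -7 - 5*p²/7 + 2*p/7)
((-1497 - 1*(-898)) + v(-12)) + m(-35) = ((-1497 - 1*(-898)) + (-8 - 9*(-12))/(1 - 12)) + (-7 - 5/7*(-35)² + (2/7)*(-35)) = ((-1497 + 898) + (-8 + 108)/(-11)) + (-7 - 5/7*1225 - 10) = (-599 - 1/11*100) + (-7 - 875 - 10) = (-599 - 100/11) - 892 = -6689/11 - 892 = -16501/11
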